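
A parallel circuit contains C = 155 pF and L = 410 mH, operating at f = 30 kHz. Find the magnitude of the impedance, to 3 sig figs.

ω = 2πf = 188500 rad/s
X_L = ωL = 77300 Ω
X_C = 1/(ωC) = 34200 Ω
Parallel: admittances add. Y = 1/(jωL) + jωC
Y = (0 + j1.63e-05) S
|Y| = 1.63e-05 S → |Z| = 1/|Y| = 61400 Ω, ∠Z = −∠Y = -90.0°

61400 Ω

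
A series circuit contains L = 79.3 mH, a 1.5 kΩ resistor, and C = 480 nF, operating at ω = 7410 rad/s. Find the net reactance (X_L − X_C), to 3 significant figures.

X_L = ωL = 588 Ω
X_C = 1/(ωC) = 281 Ω
X = 588 − 281 = 306 Ω

306 Ω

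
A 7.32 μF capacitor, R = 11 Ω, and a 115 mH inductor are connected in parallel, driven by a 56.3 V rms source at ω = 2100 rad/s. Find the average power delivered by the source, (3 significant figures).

X_L = ωL = 242 Ω
X_C = 1/(ωC) = 65.1 Ω
Parallel: admittances add. Y = 1/R + 1/(jωL) + jωC
Y = (0.0909 + j0.0112) S
|Y| = 0.0916 S → |Z| = 1/|Y| = 10.9 Ω, ∠Z = −∠Y = -7.04°
I = V/|Z| = 5.16 A
P = VI cos φ = 56.3 × 5.16 × cos(-7.04°) = 288 W

288 W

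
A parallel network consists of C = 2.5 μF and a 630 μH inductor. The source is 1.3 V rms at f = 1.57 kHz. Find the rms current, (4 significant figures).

177.1 mA

ω = 2πf = 9865 rad/s
X_L = ωL = 6.215 Ω
X_C = 1/(ωC) = 40.55 Ω
Parallel: admittances add. Y = 1/(jωL) + jωC
Y = (0 − j0.1362) S
|Y| = 0.1362 S → |Z| = 1/|Y| = 7.340 Ω, ∠Z = −∠Y = 90.00°
I = V/|Z| = 1.3/7.340 = 177.1 mA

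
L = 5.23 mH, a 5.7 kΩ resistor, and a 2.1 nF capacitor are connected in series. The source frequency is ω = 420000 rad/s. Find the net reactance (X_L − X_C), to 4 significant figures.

1063 Ω

X_L = ωL = 2197 Ω
X_C = 1/(ωC) = 1134 Ω
X = 2197 − 1134 = 1063 Ω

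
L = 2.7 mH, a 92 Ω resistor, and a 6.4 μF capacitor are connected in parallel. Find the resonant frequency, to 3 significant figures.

ω₀ = 1/√(LC) = 1/√(0.0027 × 6.4e-06) = 7607 rad/s
f₀ = ω₀/(2π) = 1.21 kHz

1.21 kHz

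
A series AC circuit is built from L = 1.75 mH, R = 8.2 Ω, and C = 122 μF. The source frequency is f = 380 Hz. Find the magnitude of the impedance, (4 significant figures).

8.234 Ω

ω = 2πf = 2388 rad/s
X_L = ωL = 4.178 Ω
X_C = 1/(ωC) = 3.433 Ω
Net reactance X = X_L − X_C = 0.7453 Ω
Z = 8.200 + j0.7453 Ω
|Z| = √(8.200² + 0.7453²) = 8.234 Ω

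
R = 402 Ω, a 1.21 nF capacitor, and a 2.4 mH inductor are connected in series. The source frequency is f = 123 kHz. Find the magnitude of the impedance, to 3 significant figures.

ω = 2πf = 772800 rad/s
X_L = ωL = 1850 Ω
X_C = 1/(ωC) = 1070 Ω
Net reactance X = X_L − X_C = 785 Ω
Z = 402 + j785 Ω
|Z| = √(402² + 785²) = 882 Ω

882 Ω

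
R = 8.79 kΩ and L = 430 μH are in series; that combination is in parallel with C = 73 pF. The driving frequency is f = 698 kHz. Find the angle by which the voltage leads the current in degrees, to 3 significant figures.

-69.9°

ω = 2πf = 4.386e+06 rad/s
X_L = ωL = 1890 Ω
X_C = 1/(ωC) = 3120 Ω
Branch 1 (R+jX_L): Z₁ = 8790 + j1890 Ω, |Z₁| = 8990 Ω
Branch 2 (−jX_C): Z₂ = −j3120 Ω
Parallel: Z = Z₁Z₂/(Z₁+Z₂), |Z| = 3160 Ω, ∠Z = -69.9°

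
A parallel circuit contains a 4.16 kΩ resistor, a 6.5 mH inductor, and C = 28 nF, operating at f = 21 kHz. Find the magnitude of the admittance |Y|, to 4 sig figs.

2.540 mS

ω = 2πf = 131900 rad/s
X_L = ωL = 857.7 Ω
X_C = 1/(ωC) = 270.7 Ω
Parallel: admittances add. Y = 1/R + 1/(jωL) + jωC
Y = (0.0002404 + j0.002529) S
|Y| = 0.002540 S → |Z| = 1/|Y| = 393.7 Ω, ∠Z = −∠Y = -84.57°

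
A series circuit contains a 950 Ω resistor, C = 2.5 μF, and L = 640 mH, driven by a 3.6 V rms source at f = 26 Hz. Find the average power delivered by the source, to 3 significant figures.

1.92 mW

ω = 2πf = 163.4 rad/s
X_L = ωL = 105 Ω
X_C = 1/(ωC) = 2450 Ω
Net reactance X = X_L − X_C = -2340 Ω
Z = 950 − j2340 Ω
|Z| = √(950² + 2340²) = 2530 Ω
∠Z = arctan(-2340/950) = -67.9°
I = V/|Z| = 1.42 mA
P = VI cos φ = 3.6 × 0.00142 × cos(-67.9°) = 1.92 mW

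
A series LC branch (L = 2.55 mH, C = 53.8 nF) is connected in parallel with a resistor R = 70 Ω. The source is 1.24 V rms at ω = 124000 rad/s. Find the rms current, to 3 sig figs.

19.2 mA

X_L = ωL = 316 Ω
X_C = 1/(ωC) = 150 Ω
Branch 1: Z₁ = R = 70.0 Ω
Branch 2 (series LC): Z₂ = j(X_L − X_C) = j166 Ω
Parallel: Z = Z₁Z₂/(Z₁+Z₂), |Z| = 64.5 Ω, ∠Z = 22.8°
I = V/|Z| = 1.24/64.5 = 19.2 mA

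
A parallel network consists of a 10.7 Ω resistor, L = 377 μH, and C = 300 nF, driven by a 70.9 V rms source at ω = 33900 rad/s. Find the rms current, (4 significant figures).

8.198 A

X_L = ωL = 12.78 Ω
X_C = 1/(ωC) = 98.33 Ω
Parallel: admittances add. Y = 1/R + 1/(jωL) + jωC
Y = (0.09346 − j0.06808) S
|Y| = 0.1156 S → |Z| = 1/|Y| = 8.649 Ω, ∠Z = −∠Y = 36.07°
I = V/|Z| = 70.9/8.649 = 8.198 A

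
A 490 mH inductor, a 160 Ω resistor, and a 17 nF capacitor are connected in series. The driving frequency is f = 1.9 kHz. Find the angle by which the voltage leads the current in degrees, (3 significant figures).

80.2°

ω = 2πf = 11940 rad/s
X_L = ωL = 5850 Ω
X_C = 1/(ωC) = 4930 Ω
Net reactance X = X_L − X_C = 922 Ω
Z = 160 + j922 Ω
|Z| = √(160² + 922²) = 936 Ω
∠Z = arctan(922/160) = 80.2°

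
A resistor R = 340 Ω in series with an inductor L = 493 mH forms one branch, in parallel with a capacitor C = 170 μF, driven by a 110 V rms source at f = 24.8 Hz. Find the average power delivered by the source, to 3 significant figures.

33.9 W

ω = 2πf = 155.8 rad/s
X_L = ωL = 76.8 Ω
X_C = 1/(ωC) = 37.8 Ω
Branch 1 (R+jX_L): Z₁ = 340 + j76.8 Ω, |Z₁| = 349 Ω
Branch 2 (−jX_C): Z₂ = −j37.8 Ω
Parallel: Z = Z₁Z₂/(Z₁+Z₂), |Z| = 38.4 Ω, ∠Z = -83.8°
I = V/|Z| = 2.86 A
P = VI cos φ = 110 × 2.86 × cos(-83.8°) = 33.9 W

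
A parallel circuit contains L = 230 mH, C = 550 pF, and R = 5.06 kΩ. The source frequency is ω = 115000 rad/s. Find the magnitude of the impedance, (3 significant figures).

X_L = ωL = 26400 Ω
X_C = 1/(ωC) = 15800 Ω
Parallel: admittances add. Y = 1/R + 1/(jωL) + jωC
Y = (0.000198 + j2.54e-05) S
|Y| = 0.000199 S → |Z| = 1/|Y| = 5020 Ω, ∠Z = −∠Y = -7.34°

5020 Ω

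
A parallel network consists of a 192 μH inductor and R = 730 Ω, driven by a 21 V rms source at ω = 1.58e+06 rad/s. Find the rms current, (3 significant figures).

75.0 mA

X_L = ωL = 303 Ω
Parallel: admittances add. Y = 1/R + 1/(jωL)
Y = (0.00137 − j0.00330) S
|Y| = 0.00357 S → |Z| = 1/|Y| = 280 Ω, ∠Z = −∠Y = 67.4°
I = V/|Z| = 21/280 = 75.0 mA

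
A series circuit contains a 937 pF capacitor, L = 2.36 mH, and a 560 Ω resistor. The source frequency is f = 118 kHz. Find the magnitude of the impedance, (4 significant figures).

640.2 Ω

ω = 2πf = 741400 rad/s
X_L = ωL = 1750 Ω
X_C = 1/(ωC) = 1439 Ω
Net reactance X = X_L − X_C = 310.3 Ω
Z = 560.0 + j310.3 Ω
|Z| = √(560.0² + 310.3²) = 640.2 Ω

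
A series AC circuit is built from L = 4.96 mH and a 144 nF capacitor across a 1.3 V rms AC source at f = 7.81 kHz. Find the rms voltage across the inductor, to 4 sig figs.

3.106 V

ω = 2πf = 49070 rad/s
X_L = ωL = 243.4 Ω
X_C = 1/(ωC) = 141.5 Ω
Net reactance X = X_L − X_C = 101.9 Ω
Z = j101.9 Ω
|Z| = √(0² + 101.9²) = 101.9 Ω
I = V/|Z| = 12.76 mA
V_L = I·|Z_L| = 0.01276 × 243.4 = 3.106 V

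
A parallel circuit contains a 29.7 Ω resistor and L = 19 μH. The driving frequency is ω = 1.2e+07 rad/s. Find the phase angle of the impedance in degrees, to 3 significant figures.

X_L = ωL = 228 Ω
Parallel: admittances add. Y = 1/R + 1/(jωL)
Y = (0.0337 − j0.00439) S
|Y| = 0.0340 S → |Z| = 1/|Y| = 29.5 Ω, ∠Z = −∠Y = 7.42°

7.42°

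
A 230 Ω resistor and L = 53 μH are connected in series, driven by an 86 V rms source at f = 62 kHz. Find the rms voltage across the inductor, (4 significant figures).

7.689 V

ω = 2πf = 389600 rad/s
X_L = ωL = 20.65 Ω
Z = 230.0 + j20.65 Ω
|Z| = √(230.0² + 20.65²) = 230.9 Ω
I = V/|Z| = 372.4 mA
V_L = I·|Z_L| = 0.3724 × 20.65 = 7.689 V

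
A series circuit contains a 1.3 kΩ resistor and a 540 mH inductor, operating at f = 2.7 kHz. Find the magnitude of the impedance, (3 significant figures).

9250 Ω

ω = 2πf = 16960 rad/s
X_L = ωL = 9160 Ω
Z = 1300 + j9160 Ω
|Z| = √(1300² + 9160²) = 9250 Ω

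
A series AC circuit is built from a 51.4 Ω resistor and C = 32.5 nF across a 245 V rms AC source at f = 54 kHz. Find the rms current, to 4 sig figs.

ω = 2πf = 339300 rad/s
X_C = 1/(ωC) = 90.69 Ω
Z = 51.40 − j90.69 Ω
|Z| = √(51.40² + 90.69²) = 104.2 Ω
I = V/|Z| = 245/104.2 = 2.350 A

2.350 A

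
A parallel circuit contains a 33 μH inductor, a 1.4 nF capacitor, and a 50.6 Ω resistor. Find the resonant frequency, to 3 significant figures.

740 kHz

ω₀ = 1/√(LC) = 1/√(3.3e-05 × 1.4e-09) = 4.652e+06 rad/s
f₀ = ω₀/(2π) = 740 kHz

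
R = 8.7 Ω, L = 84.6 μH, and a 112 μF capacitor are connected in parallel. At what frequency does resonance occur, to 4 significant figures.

ω₀ = 1/√(LC) = 1/√(8.46e-05 × 0.000112) = 10270 rad/s
f₀ = ω₀/(2π) = 1.635 kHz

1.635 kHz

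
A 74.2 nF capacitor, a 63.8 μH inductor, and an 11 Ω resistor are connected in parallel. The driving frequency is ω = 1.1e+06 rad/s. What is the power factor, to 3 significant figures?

0.803

X_L = ωL = 70.2 Ω
X_C = 1/(ωC) = 12.3 Ω
Parallel: admittances add. Y = 1/R + 1/(jωL) + jωC
Y = (0.0909 + j0.0674) S
|Y| = 0.113 S → |Z| = 1/|Y| = 8.84 Ω, ∠Z = −∠Y = -36.5°
cos φ = cos(-36.5°) = 0.803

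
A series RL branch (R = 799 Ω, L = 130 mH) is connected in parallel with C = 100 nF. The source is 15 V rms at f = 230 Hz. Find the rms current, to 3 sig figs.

17.9 mA

ω = 2πf = 1445 rad/s
X_L = ωL = 188 Ω
X_C = 1/(ωC) = 6920 Ω
Branch 1 (R+jX_L): Z₁ = 799 + j188 Ω, |Z₁| = 821 Ω
Branch 2 (−jX_C): Z₂ = −j6920 Ω
Parallel: Z = Z₁Z₂/(Z₁+Z₂), |Z| = 838 Ω, ∠Z = 6.46°
I = V/|Z| = 15/838 = 17.9 mA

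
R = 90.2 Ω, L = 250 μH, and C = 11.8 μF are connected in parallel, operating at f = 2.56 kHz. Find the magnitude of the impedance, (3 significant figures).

ω = 2πf = 16080 rad/s
X_L = ωL = 4.02 Ω
X_C = 1/(ωC) = 5.27 Ω
Parallel: admittances add. Y = 1/R + 1/(jωL) + jωC
Y = (0.0111 − j0.0589) S
|Y| = 0.0599 S → |Z| = 1/|Y| = 16.7 Ω, ∠Z = −∠Y = 79.3°

16.7 Ω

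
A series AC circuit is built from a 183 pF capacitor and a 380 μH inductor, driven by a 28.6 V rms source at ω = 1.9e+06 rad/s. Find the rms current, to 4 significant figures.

X_L = ωL = 722.0 Ω
X_C = 1/(ωC) = 2876 Ω
Net reactance X = X_L − X_C = -2154 Ω
Z = − j2154 Ω
|Z| = √(0² + 2154²) = 2154 Ω
I = V/|Z| = 28.6/2154 = 13.28 mA

13.28 mA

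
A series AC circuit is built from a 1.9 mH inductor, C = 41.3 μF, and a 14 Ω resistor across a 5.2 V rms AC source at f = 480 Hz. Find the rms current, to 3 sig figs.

367 mA

ω = 2πf = 3016 rad/s
X_L = ωL = 5.73 Ω
X_C = 1/(ωC) = 8.03 Ω
Net reactance X = X_L − X_C = -2.30 Ω
Z = 14.0 − j2.30 Ω
|Z| = √(14.0² + 2.30²) = 14.2 Ω
I = V/|Z| = 5.2/14.2 = 367 mA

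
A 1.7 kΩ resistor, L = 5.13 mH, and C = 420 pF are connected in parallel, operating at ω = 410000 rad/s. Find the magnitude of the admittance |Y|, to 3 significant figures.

662 μS

X_L = ωL = 2100 Ω
X_C = 1/(ωC) = 5810 Ω
Parallel: admittances add. Y = 1/R + 1/(jωL) + jωC
Y = (0.000588 − j0.000303) S
|Y| = 0.000662 S → |Z| = 1/|Y| = 1510 Ω, ∠Z = −∠Y = 27.3°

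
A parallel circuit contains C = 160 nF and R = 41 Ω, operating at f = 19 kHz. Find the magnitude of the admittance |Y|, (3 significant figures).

31.0 mS

ω = 2πf = 119400 rad/s
X_C = 1/(ωC) = 52.4 Ω
Parallel: admittances add. Y = 1/R + jωC
Y = (0.0244 + j0.0191) S
|Y| = 0.0310 S → |Z| = 1/|Y| = 32.3 Ω, ∠Z = −∠Y = -38.1°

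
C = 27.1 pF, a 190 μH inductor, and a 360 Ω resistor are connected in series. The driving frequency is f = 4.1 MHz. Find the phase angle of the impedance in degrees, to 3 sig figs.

ω = 2πf = 2.576e+07 rad/s
X_L = ωL = 4890 Ω
X_C = 1/(ωC) = 1430 Ω
Net reactance X = X_L − X_C = 3460 Ω
Z = 360 + j3460 Ω
|Z| = √(360² + 3460²) = 3480 Ω
∠Z = arctan(3460/360) = 84.1°

84.1°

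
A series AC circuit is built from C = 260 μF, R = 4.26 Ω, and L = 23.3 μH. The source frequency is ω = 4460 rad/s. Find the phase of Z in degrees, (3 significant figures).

X_L = ωL = 0.104 Ω
X_C = 1/(ωC) = 0.862 Ω
Net reactance X = X_L − X_C = -0.758 Ω
Z = 4.26 − j0.758 Ω
|Z| = √(4.26² + 0.758²) = 4.33 Ω
∠Z = arctan(-0.758/4.26) = -10.1°

-10.1°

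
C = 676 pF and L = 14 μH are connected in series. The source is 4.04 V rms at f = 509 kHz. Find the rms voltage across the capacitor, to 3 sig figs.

4.47 V

ω = 2πf = 3.198e+06 rad/s
X_L = ωL = 44.8 Ω
X_C = 1/(ωC) = 463 Ω
Net reactance X = X_L − X_C = -418 Ω
Z = − j418 Ω
|Z| = √(0² + 418²) = 418 Ω
I = V/|Z| = 9.67 mA
V_C = I·|Z_C| = 0.00967 × 463 = 4.47 V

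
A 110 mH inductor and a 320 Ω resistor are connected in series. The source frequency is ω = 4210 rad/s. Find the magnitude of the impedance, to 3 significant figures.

X_L = ωL = 463 Ω
Z = 320 + j463 Ω
|Z| = √(320² + 463²) = 563 Ω

563 Ω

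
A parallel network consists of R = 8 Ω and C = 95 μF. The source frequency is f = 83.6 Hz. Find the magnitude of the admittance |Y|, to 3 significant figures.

ω = 2πf = 525.3 rad/s
X_C = 1/(ωC) = 20.0 Ω
Parallel: admittances add. Y = 1/R + jωC
Y = (0.125 + j0.0499) S
|Y| = 0.135 S → |Z| = 1/|Y| = 7.43 Ω, ∠Z = −∠Y = -21.8°

135 mS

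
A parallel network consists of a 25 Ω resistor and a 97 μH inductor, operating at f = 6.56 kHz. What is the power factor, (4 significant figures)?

ω = 2πf = 41220 rad/s
X_L = ωL = 3.998 Ω
Parallel: admittances add. Y = 1/R + 1/(jωL)
Y = (0.04000 − j0.2501) S
|Y| = 0.2533 S → |Z| = 1/|Y| = 3.948 Ω, ∠Z = −∠Y = 80.91°
cos φ = cos(80.91°) = 0.1579

0.1579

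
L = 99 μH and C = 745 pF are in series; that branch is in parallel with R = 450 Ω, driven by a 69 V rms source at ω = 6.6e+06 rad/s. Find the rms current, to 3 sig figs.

217 mA

X_L = ωL = 653 Ω
X_C = 1/(ωC) = 203 Ω
Branch 1: Z₁ = R = 450 Ω
Branch 2 (series LC): Z₂ = j(X_L − X_C) = j450 Ω
Parallel: Z = Z₁Z₂/(Z₁+Z₂), |Z| = 318 Ω, ∠Z = 45.0°
I = V/|Z| = 69/318 = 217 mA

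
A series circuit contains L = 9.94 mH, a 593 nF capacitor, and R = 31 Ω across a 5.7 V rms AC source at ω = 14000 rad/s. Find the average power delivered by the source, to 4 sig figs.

768.3 mW

X_L = ωL = 139.2 Ω
X_C = 1/(ωC) = 120.5 Ω
Net reactance X = X_L − X_C = 18.71 Ω
Z = 31.00 + j18.71 Ω
|Z| = √(31.00² + 18.71²) = 36.21 Ω
∠Z = arctan(18.71/31.00) = 31.11°
I = V/|Z| = 157.4 mA
P = VI cos φ = 5.7 × 0.1574 × cos(31.11°) = 768.3 mW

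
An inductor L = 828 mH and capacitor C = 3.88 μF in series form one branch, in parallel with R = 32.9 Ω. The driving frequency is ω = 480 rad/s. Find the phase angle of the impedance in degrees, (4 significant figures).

-13.27°

X_L = ωL = 397.4 Ω
X_C = 1/(ωC) = 536.9 Ω
Branch 1: Z₁ = R = 32.90 Ω
Branch 2 (series LC): Z₂ = j(X_L − X_C) = −j139.5 Ω
Parallel: Z = Z₁Z₂/(Z₁+Z₂), |Z| = 32.02 Ω, ∠Z = -13.27°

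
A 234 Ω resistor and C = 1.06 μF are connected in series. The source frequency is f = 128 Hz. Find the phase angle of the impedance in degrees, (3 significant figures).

-78.7°

ω = 2πf = 804.2 rad/s
X_C = 1/(ωC) = 1170 Ω
Z = 234 − j1170 Ω
|Z| = √(234² + 1170²) = 1200 Ω
∠Z = arctan(-1170/234) = -78.7°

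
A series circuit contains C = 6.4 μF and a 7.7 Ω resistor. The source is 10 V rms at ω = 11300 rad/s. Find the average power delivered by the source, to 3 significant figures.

X_C = 1/(ωC) = 13.8 Ω
Z = 7.70 − j13.8 Ω
|Z| = √(7.70² + 13.8²) = 15.8 Ω
∠Z = arctan(-13.8/7.70) = -60.9°
I = V/|Z| = 632 mA
P = VI cos φ = 10 × 0.632 × cos(-60.9°) = 3.07 W

3.07 W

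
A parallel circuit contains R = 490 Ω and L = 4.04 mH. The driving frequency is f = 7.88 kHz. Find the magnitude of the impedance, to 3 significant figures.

185 Ω

ω = 2πf = 49510 rad/s
X_L = ωL = 200 Ω
Parallel: admittances add. Y = 1/R + 1/(jωL)
Y = (0.00204 − j0.00500) S
|Y| = 0.00540 S → |Z| = 1/|Y| = 185 Ω, ∠Z = −∠Y = 67.8°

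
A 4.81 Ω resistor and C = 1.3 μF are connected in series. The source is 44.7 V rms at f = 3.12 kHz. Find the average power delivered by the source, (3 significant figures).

6.15 W

ω = 2πf = 19600 rad/s
X_C = 1/(ωC) = 39.2 Ω
Z = 4.81 − j39.2 Ω
|Z| = √(4.81² + 39.2²) = 39.5 Ω
∠Z = arctan(-39.2/4.81) = -83.0°
I = V/|Z| = 1.13 A
P = VI cos φ = 44.7 × 1.13 × cos(-83.0°) = 6.15 W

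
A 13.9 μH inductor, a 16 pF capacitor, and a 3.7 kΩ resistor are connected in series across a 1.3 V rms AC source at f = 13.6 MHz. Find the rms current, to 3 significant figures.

ω = 2πf = 8.545e+07 rad/s
X_L = ωL = 1190 Ω
X_C = 1/(ωC) = 731 Ω
Net reactance X = X_L − X_C = 456 Ω
Z = 3700 + j456 Ω
|Z| = √(3700² + 456²) = 3730 Ω
I = V/|Z| = 1.3/3730 = 349 μA

349 μA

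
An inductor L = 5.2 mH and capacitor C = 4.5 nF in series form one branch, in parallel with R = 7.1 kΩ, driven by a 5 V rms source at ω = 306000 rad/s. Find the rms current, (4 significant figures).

5.823 mA

X_L = ωL = 1591 Ω
X_C = 1/(ωC) = 726.2 Ω
Branch 1: Z₁ = R = 7100 Ω
Branch 2 (series LC): Z₂ = j(X_L − X_C) = j865.0 Ω
Parallel: Z = Z₁Z₂/(Z₁+Z₂), |Z| = 858.6 Ω, ∠Z = 83.05°
I = V/|Z| = 5/858.6 = 5.823 mA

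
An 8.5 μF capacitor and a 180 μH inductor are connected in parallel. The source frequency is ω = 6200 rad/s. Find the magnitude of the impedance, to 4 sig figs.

1.186 Ω

X_L = ωL = 1.116 Ω
X_C = 1/(ωC) = 18.98 Ω
Parallel: admittances add. Y = 1/(jωL) + jωC
Y = (0 − j0.8434) S
|Y| = 0.8434 S → |Z| = 1/|Y| = 1.186 Ω, ∠Z = −∠Y = 90.00°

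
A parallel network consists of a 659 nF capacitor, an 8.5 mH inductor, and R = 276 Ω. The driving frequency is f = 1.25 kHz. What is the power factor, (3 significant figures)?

0.347

ω = 2πf = 7854 rad/s
X_L = ωL = 66.8 Ω
X_C = 1/(ωC) = 193 Ω
Parallel: admittances add. Y = 1/R + 1/(jωL) + jωC
Y = (0.00362 − j0.00980) S
|Y| = 0.0105 S → |Z| = 1/|Y| = 95.7 Ω, ∠Z = −∠Y = 69.7°
cos φ = cos(69.7°) = 0.347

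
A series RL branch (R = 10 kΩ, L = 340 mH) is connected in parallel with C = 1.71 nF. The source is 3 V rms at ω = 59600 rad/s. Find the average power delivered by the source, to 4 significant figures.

176.3 μW

X_L = ωL = 20260 Ω
X_C = 1/(ωC) = 9812 Ω
Branch 1 (R+jX_L): Z₁ = 10000 + j20260 Ω, |Z₁| = 22600 Ω
Branch 2 (−jX_C): Z₂ = −j9812 Ω
Parallel: Z = Z₁Z₂/(Z₁+Z₂), |Z| = 15330 Ω, ∠Z = -72.53°
I = V/|Z| = 195.7 μA
P = VI cos φ = 3 × 0.0001957 × cos(-72.53°) = 176.3 μW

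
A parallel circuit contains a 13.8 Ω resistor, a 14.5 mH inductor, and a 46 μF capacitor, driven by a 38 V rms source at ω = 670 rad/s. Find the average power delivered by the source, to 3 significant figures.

105 W

X_L = ωL = 9.71 Ω
X_C = 1/(ωC) = 32.4 Ω
Parallel: admittances add. Y = 1/R + 1/(jωL) + jωC
Y = (0.0725 − j0.0721) S
|Y| = 0.102 S → |Z| = 1/|Y| = 9.78 Ω, ∠Z = −∠Y = 44.9°
I = V/|Z| = 3.88 A
P = VI cos φ = 38 × 3.88 × cos(44.9°) = 105 W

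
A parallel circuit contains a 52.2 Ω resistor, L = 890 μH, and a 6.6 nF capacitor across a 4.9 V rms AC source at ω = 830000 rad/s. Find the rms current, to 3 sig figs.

X_L = ωL = 739 Ω
X_C = 1/(ωC) = 183 Ω
Parallel: admittances add. Y = 1/R + 1/(jωL) + jωC
Y = (0.0192 + j0.00412) S
|Y| = 0.0196 S → |Z| = 1/|Y| = 51.0 Ω, ∠Z = −∠Y = -12.1°
I = V/|Z| = 4.9/51.0 = 96.0 mA

96.0 mA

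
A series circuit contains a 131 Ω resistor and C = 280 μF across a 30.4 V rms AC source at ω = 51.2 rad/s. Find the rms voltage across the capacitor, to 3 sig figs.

X_C = 1/(ωC) = 69.8 Ω
Z = 131 − j69.8 Ω
|Z| = √(131² + 69.8²) = 148 Ω
I = V/|Z| = 205 mA
V_C = I·|Z_C| = 0.205 × 69.8 = 14.3 V

14.3 V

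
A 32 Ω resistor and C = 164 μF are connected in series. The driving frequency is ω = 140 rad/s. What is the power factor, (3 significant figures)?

0.592

X_C = 1/(ωC) = 43.6 Ω
Z = 32.0 − j43.6 Ω
|Z| = √(32.0² + 43.6²) = 54.0 Ω
∠Z = arctan(-43.6/32.0) = -53.7°
cos φ = cos(-53.7°) = 0.592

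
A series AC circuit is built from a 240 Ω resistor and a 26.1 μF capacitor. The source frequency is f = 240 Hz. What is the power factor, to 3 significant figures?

0.994

ω = 2πf = 1508 rad/s
X_C = 1/(ωC) = 25.4 Ω
Z = 240 − j25.4 Ω
|Z| = √(240² + 25.4²) = 241 Ω
∠Z = arctan(-25.4/240) = -6.04°
cos φ = cos(-6.04°) = 0.994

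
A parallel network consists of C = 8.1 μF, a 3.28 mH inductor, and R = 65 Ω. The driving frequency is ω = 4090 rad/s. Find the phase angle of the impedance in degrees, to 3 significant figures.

69.6°

X_L = ωL = 13.4 Ω
X_C = 1/(ωC) = 30.2 Ω
Parallel: admittances add. Y = 1/R + 1/(jωL) + jωC
Y = (0.0154 − j0.0414) S
|Y| = 0.0442 S → |Z| = 1/|Y| = 22.6 Ω, ∠Z = −∠Y = 69.6°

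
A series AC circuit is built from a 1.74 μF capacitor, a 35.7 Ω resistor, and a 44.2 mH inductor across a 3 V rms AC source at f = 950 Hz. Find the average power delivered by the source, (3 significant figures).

ω = 2πf = 5969 rad/s
X_L = ωL = 264 Ω
X_C = 1/(ωC) = 96.3 Ω
Net reactance X = X_L − X_C = 168 Ω
Z = 35.7 + j168 Ω
|Z| = √(35.7² + 168²) = 171 Ω
∠Z = arctan(168/35.7) = 78.0°
I = V/|Z| = 17.5 mA
P = VI cos φ = 3 × 0.0175 × cos(78.0°) = 10.9 mW

10.9 mW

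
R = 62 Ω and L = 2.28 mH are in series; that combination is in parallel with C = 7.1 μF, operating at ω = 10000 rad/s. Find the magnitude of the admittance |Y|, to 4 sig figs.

X_L = ωL = 22.80 Ω
X_C = 1/(ωC) = 14.08 Ω
Branch 1 (R+jX_L): Z₁ = 62.00 + j22.80 Ω, |Z₁| = 66.06 Ω
Branch 2 (−jX_C): Z₂ = −j14.08 Ω
Parallel: Z = Z₁Z₂/(Z₁+Z₂), |Z| = 14.86 Ω, ∠Z = -77.81°
|Y| = 1/|Z| = 67.29 mS

67.29 mS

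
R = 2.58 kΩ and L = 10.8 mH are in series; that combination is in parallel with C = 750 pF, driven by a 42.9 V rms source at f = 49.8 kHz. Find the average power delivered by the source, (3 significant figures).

263 mW

ω = 2πf = 312900 rad/s
X_L = ωL = 3380 Ω
X_C = 1/(ωC) = 4260 Ω
Branch 1 (R+jX_L): Z₁ = 2580 + j3380 Ω, |Z₁| = 4250 Ω
Branch 2 (−jX_C): Z₂ = −j4260 Ω
Parallel: Z = Z₁Z₂/(Z₁+Z₂), |Z| = 6640 Ω, ∠Z = -18.5°
I = V/|Z| = 6.46 mA
P = VI cos φ = 42.9 × 0.00646 × cos(-18.5°) = 263 mW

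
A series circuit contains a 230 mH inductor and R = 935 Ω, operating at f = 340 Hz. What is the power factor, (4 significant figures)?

0.8852

ω = 2πf = 2136 rad/s
X_L = ωL = 491.3 Ω
Z = 935.0 + j491.3 Ω
|Z| = √(935.0² + 491.3²) = 1056 Ω
∠Z = arctan(491.3/935.0) = 27.72°
cos φ = cos(27.72°) = 0.8852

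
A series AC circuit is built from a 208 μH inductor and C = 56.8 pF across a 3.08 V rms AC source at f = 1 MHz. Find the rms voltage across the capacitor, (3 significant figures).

5.77 V

ω = 2πf = 6.283e+06 rad/s
X_L = ωL = 1310 Ω
X_C = 1/(ωC) = 2800 Ω
Net reactance X = X_L − X_C = -1500 Ω
Z = − j1500 Ω
|Z| = √(0² + 1500²) = 1500 Ω
I = V/|Z| = 2.06 mA
V_C = I·|Z_C| = 0.00206 × 2800 = 5.77 V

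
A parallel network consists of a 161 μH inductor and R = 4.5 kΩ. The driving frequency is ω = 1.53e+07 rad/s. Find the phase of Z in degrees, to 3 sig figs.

X_L = ωL = 2460 Ω
Parallel: admittances add. Y = 1/R + 1/(jωL)
Y = (0.000222 − j0.000406) S
|Y| = 0.000463 S → |Z| = 1/|Y| = 2160 Ω, ∠Z = −∠Y = 61.3°

61.3°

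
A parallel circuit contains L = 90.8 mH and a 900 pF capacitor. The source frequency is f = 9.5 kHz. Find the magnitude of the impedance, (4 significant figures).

7646 Ω

ω = 2πf = 59690 rad/s
X_L = ωL = 5420 Ω
X_C = 1/(ωC) = 18610 Ω
Parallel: admittances add. Y = 1/(jωL) + jωC
Y = (0 − j0.0001308) S
|Y| = 0.0001308 S → |Z| = 1/|Y| = 7646 Ω, ∠Z = −∠Y = 90.00°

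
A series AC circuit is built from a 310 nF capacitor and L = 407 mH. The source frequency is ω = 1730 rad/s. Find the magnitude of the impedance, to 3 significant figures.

1160 Ω

X_L = ωL = 704 Ω
X_C = 1/(ωC) = 1860 Ω
Net reactance X = X_L − X_C = -1160 Ω
Z = − j1160 Ω
|Z| = √(0² + 1160²) = 1160 Ω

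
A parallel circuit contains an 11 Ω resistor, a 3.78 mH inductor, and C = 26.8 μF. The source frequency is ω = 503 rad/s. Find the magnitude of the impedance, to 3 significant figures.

1.92 Ω

X_L = ωL = 1.90 Ω
X_C = 1/(ωC) = 74.2 Ω
Parallel: admittances add. Y = 1/R + 1/(jωL) + jωC
Y = (0.0909 − j0.512) S
|Y| = 0.520 S → |Z| = 1/|Y| = 1.92 Ω, ∠Z = −∠Y = 79.9°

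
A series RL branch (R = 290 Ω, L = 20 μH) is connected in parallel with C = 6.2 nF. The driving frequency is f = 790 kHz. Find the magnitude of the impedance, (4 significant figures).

33.47 Ω

ω = 2πf = 4.964e+06 rad/s
X_L = ωL = 99.27 Ω
X_C = 1/(ωC) = 32.49 Ω
Branch 1 (R+jX_L): Z₁ = 290.0 + j99.27 Ω, |Z₁| = 306.5 Ω
Branch 2 (−jX_C): Z₂ = −j32.49 Ω
Parallel: Z = Z₁Z₂/(Z₁+Z₂), |Z| = 33.47 Ω, ∠Z = -84.07°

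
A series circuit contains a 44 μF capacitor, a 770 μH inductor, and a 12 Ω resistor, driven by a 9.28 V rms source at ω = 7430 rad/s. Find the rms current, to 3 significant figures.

755 mA

X_L = ωL = 5.72 Ω
X_C = 1/(ωC) = 3.06 Ω
Net reactance X = X_L − X_C = 2.66 Ω
Z = 12.0 + j2.66 Ω
|Z| = √(12.0² + 2.66²) = 12.3 Ω
I = V/|Z| = 9.28/12.3 = 755 mA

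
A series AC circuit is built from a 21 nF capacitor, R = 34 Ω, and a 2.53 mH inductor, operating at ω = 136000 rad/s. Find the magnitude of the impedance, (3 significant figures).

X_L = ωL = 344 Ω
X_C = 1/(ωC) = 350 Ω
Net reactance X = X_L − X_C = -6.06 Ω
Z = 34.0 − j6.06 Ω
|Z| = √(34.0² + 6.06²) = 34.5 Ω

34.5 Ω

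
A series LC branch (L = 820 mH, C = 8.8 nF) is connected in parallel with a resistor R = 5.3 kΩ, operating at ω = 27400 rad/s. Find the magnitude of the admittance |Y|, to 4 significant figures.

X_L = ωL = 22470 Ω
X_C = 1/(ωC) = 4147 Ω
Branch 1: Z₁ = R = 5300 Ω
Branch 2 (series LC): Z₂ = j(X_L − X_C) = j18320 Ω
Parallel: Z = Z₁Z₂/(Z₁+Z₂), |Z| = 5091 Ω, ∠Z = 16.13°
|Y| = 1/|Z| = 196.4 μS

196.4 μS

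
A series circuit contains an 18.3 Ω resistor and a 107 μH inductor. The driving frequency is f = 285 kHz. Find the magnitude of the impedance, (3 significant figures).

ω = 2πf = 1.791e+06 rad/s
X_L = ωL = 192 Ω
Z = 18.3 + j192 Ω
|Z| = √(18.3² + 192²) = 192 Ω

192 Ω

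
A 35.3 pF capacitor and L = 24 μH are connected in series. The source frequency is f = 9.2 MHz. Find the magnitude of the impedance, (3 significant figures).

897 Ω

ω = 2πf = 5.781e+07 rad/s
X_L = ωL = 1390 Ω
X_C = 1/(ωC) = 490 Ω
Net reactance X = X_L − X_C = 897 Ω
Z = j897 Ω
|Z| = √(0² + 897²) = 897 Ω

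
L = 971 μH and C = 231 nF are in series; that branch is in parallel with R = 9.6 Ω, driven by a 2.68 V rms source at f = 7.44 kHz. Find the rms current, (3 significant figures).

285 mA

ω = 2πf = 46750 rad/s
X_L = ωL = 45.4 Ω
X_C = 1/(ωC) = 92.6 Ω
Branch 1: Z₁ = R = 9.60 Ω
Branch 2 (series LC): Z₂ = j(X_L − X_C) = −j47.2 Ω
Parallel: Z = Z₁Z₂/(Z₁+Z₂), |Z| = 9.41 Ω, ∠Z = -11.5°
I = V/|Z| = 2.68/9.41 = 285 mA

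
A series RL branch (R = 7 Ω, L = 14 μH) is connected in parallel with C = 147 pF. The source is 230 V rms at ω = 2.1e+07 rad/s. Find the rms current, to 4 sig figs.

X_L = ωL = 294.0 Ω
X_C = 1/(ωC) = 323.9 Ω
Branch 1 (R+jX_L): Z₁ = 7.000 + j294.0 Ω, |Z₁| = 294.1 Ω
Branch 2 (−jX_C): Z₂ = −j323.9 Ω
Parallel: Z = Z₁Z₂/(Z₁+Z₂), |Z| = 3098 Ω, ∠Z = 75.48°
I = V/|Z| = 230/3098 = 74.23 mA

74.23 mA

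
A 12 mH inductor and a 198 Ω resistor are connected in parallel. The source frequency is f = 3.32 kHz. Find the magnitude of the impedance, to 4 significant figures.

ω = 2πf = 20860 rad/s
X_L = ωL = 250.3 Ω
Parallel: admittances add. Y = 1/R + 1/(jωL)
Y = (0.005051 − j0.003995) S
|Y| = 0.006439 S → |Z| = 1/|Y| = 155.3 Ω, ∠Z = −∠Y = 38.34°

155.3 Ω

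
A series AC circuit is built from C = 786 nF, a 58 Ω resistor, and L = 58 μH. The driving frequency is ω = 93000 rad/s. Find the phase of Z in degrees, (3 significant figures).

-8.13°

X_L = ωL = 5.39 Ω
X_C = 1/(ωC) = 13.7 Ω
Net reactance X = X_L − X_C = -8.29 Ω
Z = 58.0 − j8.29 Ω
|Z| = √(58.0² + 8.29²) = 58.6 Ω
∠Z = arctan(-8.29/58.0) = -8.13°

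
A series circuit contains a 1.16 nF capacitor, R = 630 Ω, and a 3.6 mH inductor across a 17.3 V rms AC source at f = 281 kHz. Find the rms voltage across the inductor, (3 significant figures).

18.6 V

ω = 2πf = 1.766e+06 rad/s
X_L = ωL = 6360 Ω
X_C = 1/(ωC) = 488 Ω
Net reactance X = X_L − X_C = 5870 Ω
Z = 630 + j5870 Ω
|Z| = √(630² + 5870²) = 5900 Ω
I = V/|Z| = 2.93 mA
V_L = I·|Z_L| = 0.00293 × 6360 = 18.6 V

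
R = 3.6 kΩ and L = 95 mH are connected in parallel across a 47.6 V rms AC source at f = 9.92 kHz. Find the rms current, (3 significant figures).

ω = 2πf = 62330 rad/s
X_L = ωL = 5920 Ω
Parallel: admittances add. Y = 1/R + 1/(jωL)
Y = (0.000278 − j0.000169) S
|Y| = 0.000325 S → |Z| = 1/|Y| = 3080 Ω, ∠Z = −∠Y = 31.3°
I = V/|Z| = 47.6/3080 = 15.5 mA

15.5 mA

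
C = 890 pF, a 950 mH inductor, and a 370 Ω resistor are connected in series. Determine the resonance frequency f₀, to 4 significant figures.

5.473 kHz

ω₀ = 1/√(LC) = 1/√(0.95 × 8.9e-10) = 34390 rad/s
f₀ = ω₀/(2π) = 5.473 kHz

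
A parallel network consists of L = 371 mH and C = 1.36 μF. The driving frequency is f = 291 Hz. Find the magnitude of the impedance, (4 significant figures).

987.7 Ω

ω = 2πf = 1828 rad/s
X_L = ωL = 678.3 Ω
X_C = 1/(ωC) = 402.2 Ω
Parallel: admittances add. Y = 1/(jωL) + jωC
Y = (0 + j0.001012) S
|Y| = 0.001012 S → |Z| = 1/|Y| = 987.7 Ω, ∠Z = −∠Y = -90.00°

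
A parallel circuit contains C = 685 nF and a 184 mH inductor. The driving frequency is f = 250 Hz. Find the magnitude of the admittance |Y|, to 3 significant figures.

2.38 mS

ω = 2πf = 1571 rad/s
X_L = ωL = 289 Ω
X_C = 1/(ωC) = 929 Ω
Parallel: admittances add. Y = 1/(jωL) + jωC
Y = (0 − j0.00238) S
|Y| = 0.00238 S → |Z| = 1/|Y| = 419 Ω, ∠Z = −∠Y = 90.0°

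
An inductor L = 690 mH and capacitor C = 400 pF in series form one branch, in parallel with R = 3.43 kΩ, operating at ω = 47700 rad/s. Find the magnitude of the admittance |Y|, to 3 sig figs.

296 μS

X_L = ωL = 32900 Ω
X_C = 1/(ωC) = 52400 Ω
Branch 1: Z₁ = R = 3430 Ω
Branch 2 (series LC): Z₂ = j(X_L − X_C) = −j19500 Ω
Parallel: Z = Z₁Z₂/(Z₁+Z₂), |Z| = 3380 Ω, ∠Z = -9.98°
|Y| = 1/|Z| = 296 μS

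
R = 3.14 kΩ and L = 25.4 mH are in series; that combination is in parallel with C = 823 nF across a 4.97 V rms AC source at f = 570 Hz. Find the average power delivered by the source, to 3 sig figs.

ω = 2πf = 3581 rad/s
X_L = ωL = 91.0 Ω
X_C = 1/(ωC) = 339 Ω
Branch 1 (R+jX_L): Z₁ = 3140 + j91.0 Ω, |Z₁| = 3140 Ω
Branch 2 (−jX_C): Z₂ = −j339 Ω
Parallel: Z = Z₁Z₂/(Z₁+Z₂), |Z| = 338 Ω, ∠Z = -83.8°
I = V/|Z| = 14.7 mA
P = VI cos φ = 4.97 × 0.0147 × cos(-83.8°) = 7.86 mW

7.86 mW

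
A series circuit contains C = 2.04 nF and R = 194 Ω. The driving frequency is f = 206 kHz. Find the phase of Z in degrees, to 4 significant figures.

-62.88°

ω = 2πf = 1.294e+06 rad/s
X_C = 1/(ωC) = 378.7 Ω
Z = 194.0 − j378.7 Ω
|Z| = √(194.0² + 378.7²) = 425.5 Ω
∠Z = arctan(-378.7/194.0) = -62.88°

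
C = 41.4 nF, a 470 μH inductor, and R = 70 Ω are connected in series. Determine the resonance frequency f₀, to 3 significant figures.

36.1 kHz

ω₀ = 1/√(LC) = 1/√(0.00047 × 4.14e-08) = 226700 rad/s
f₀ = ω₀/(2π) = 36.1 kHz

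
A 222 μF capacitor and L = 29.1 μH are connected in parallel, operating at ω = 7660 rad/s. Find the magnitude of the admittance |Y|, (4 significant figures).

X_L = ωL = 0.2229 Ω
X_C = 1/(ωC) = 0.5881 Ω
Parallel: admittances add. Y = 1/(jωL) + jωC
Y = (0 − j2.786) S
|Y| = 2.786 S → |Z| = 1/|Y| = 0.3590 Ω, ∠Z = −∠Y = 90.00°

2.786 S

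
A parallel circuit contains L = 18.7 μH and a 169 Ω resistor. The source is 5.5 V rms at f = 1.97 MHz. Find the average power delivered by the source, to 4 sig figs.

ω = 2πf = 1.238e+07 rad/s
X_L = ωL = 231.5 Ω
Parallel: admittances add. Y = 1/R + 1/(jωL)
Y = (0.005917 − j0.004320) S
|Y| = 0.007327 S → |Z| = 1/|Y| = 136.5 Ω, ∠Z = −∠Y = 36.13°
I = V/|Z| = 40.30 mA
P = VI cos φ = 5.5 × 0.04030 × cos(36.13°) = 179.0 mW

179.0 mW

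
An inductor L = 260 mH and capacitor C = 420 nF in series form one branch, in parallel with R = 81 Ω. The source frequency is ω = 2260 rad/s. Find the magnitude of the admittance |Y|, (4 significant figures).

X_L = ωL = 587.6 Ω
X_C = 1/(ωC) = 1054 Ω
Branch 1: Z₁ = R = 81.00 Ω
Branch 2 (series LC): Z₂ = j(X_L − X_C) = −j465.9 Ω
Parallel: Z = Z₁Z₂/(Z₁+Z₂), |Z| = 79.80 Ω, ∠Z = -9.862°
|Y| = 1/|Z| = 12.53 mS

12.53 mS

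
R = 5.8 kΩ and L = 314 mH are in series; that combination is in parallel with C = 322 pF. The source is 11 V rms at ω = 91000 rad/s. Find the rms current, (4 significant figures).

88.77 μA

X_L = ωL = 28570 Ω
X_C = 1/(ωC) = 34130 Ω
Branch 1 (R+jX_L): Z₁ = 5800 + j28570 Ω, |Z₁| = 29160 Ω
Branch 2 (−jX_C): Z₂ = −j34130 Ω
Parallel: Z = Z₁Z₂/(Z₁+Z₂), |Z| = 123900 Ω, ∠Z = 32.28°
I = V/|Z| = 11/123900 = 88.77 μA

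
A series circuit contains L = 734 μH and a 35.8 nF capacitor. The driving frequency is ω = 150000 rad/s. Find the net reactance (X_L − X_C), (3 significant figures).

X_L = ωL = 110 Ω
X_C = 1/(ωC) = 186 Ω
X = 110 − 186 = -76.1 Ω

-76.1 Ω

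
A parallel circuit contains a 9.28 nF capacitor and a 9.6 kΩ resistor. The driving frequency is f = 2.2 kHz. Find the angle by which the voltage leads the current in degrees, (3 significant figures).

ω = 2πf = 13820 rad/s
X_C = 1/(ωC) = 7800 Ω
Parallel: admittances add. Y = 1/R + jωC
Y = (0.000104 + j0.000128) S
|Y| = 0.000165 S → |Z| = 1/|Y| = 6050 Ω, ∠Z = −∠Y = -50.9°

-50.9°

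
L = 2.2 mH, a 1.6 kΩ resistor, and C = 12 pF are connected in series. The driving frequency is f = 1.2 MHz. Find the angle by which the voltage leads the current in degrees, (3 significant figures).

73.9°

ω = 2πf = 7.54e+06 rad/s
X_L = ωL = 16600 Ω
X_C = 1/(ωC) = 11100 Ω
Net reactance X = X_L − X_C = 5540 Ω
Z = 1600 + j5540 Ω
|Z| = √(1600² + 5540²) = 5760 Ω
∠Z = arctan(5540/1600) = 73.9°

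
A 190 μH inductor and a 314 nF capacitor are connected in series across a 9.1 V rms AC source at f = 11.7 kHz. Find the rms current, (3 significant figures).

ω = 2πf = 73510 rad/s
X_L = ωL = 14.0 Ω
X_C = 1/(ωC) = 43.3 Ω
Net reactance X = X_L − X_C = -29.4 Ω
Z = − j29.4 Ω
|Z| = √(0² + 29.4²) = 29.4 Ω
I = V/|Z| = 9.1/29.4 = 310 mA

310 mA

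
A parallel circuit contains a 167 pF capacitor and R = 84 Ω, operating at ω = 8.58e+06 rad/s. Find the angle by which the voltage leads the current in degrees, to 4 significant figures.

-6.863°

X_C = 1/(ωC) = 697.9 Ω
Parallel: admittances add. Y = 1/R + jωC
Y = (0.01190 + j0.001433) S
|Y| = 0.01199 S → |Z| = 1/|Y| = 83.40 Ω, ∠Z = −∠Y = -6.863°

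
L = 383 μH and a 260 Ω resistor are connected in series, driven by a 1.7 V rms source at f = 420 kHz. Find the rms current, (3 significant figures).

ω = 2πf = 2.639e+06 rad/s
X_L = ωL = 1010 Ω
Z = 260 + j1010 Ω
|Z| = √(260² + 1010²) = 1040 Ω
I = V/|Z| = 1.7/1040 = 1.63 mA

1.63 mA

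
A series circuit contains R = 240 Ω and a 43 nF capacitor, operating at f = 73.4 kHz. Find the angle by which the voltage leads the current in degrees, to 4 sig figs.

-11.87°

ω = 2πf = 461200 rad/s
X_C = 1/(ωC) = 50.43 Ω
Z = 240.0 − j50.43 Ω
|Z| = √(240.0² + 50.43²) = 245.2 Ω
∠Z = arctan(-50.43/240.0) = -11.87°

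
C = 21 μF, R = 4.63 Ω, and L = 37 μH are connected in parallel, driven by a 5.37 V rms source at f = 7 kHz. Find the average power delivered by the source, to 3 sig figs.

ω = 2πf = 43980 rad/s
X_L = ωL = 1.63 Ω
X_C = 1/(ωC) = 1.08 Ω
Parallel: admittances add. Y = 1/R + 1/(jωL) + jωC
Y = (0.216 + j0.309) S
|Y| = 0.377 S → |Z| = 1/|Y| = 2.65 Ω, ∠Z = −∠Y = -55.1°
I = V/|Z| = 2.03 A
P = VI cos φ = 5.37 × 2.03 × cos(-55.1°) = 6.23 W

6.23 W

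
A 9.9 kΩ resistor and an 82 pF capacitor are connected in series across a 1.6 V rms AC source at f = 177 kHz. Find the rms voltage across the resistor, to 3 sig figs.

1.07 V

ω = 2πf = 1.112e+06 rad/s
X_C = 1/(ωC) = 11000 Ω
Z = 9900 − j11000 Ω
|Z| = √(9900² + 11000²) = 14800 Ω
I = V/|Z| = 108 μA
V_R = I·|Z_R| = 0.000108 × 9900 = 1.07 V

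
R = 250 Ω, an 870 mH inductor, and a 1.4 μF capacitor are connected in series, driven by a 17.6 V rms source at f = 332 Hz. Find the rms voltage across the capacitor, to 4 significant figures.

4.035 V

ω = 2πf = 2086 rad/s
X_L = ωL = 1815 Ω
X_C = 1/(ωC) = 342.4 Ω
Net reactance X = X_L − X_C = 1472 Ω
Z = 250.0 + j1472 Ω
|Z| = √(250.0² + 1472²) = 1493 Ω
I = V/|Z| = 11.78 mA
V_C = I·|Z_C| = 0.01178 × 342.4 = 4.035 V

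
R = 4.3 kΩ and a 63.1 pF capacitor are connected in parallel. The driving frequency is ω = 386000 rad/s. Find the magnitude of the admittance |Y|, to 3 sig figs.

234 μS

X_C = 1/(ωC) = 41100 Ω
Parallel: admittances add. Y = 1/R + jωC
Y = (0.000233 + j2.44e-05) S
|Y| = 0.000234 S → |Z| = 1/|Y| = 4280 Ω, ∠Z = −∠Y = -5.98°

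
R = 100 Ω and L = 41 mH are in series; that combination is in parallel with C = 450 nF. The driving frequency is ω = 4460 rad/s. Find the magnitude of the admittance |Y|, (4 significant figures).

X_L = ωL = 182.9 Ω
X_C = 1/(ωC) = 498.3 Ω
Branch 1 (R+jX_L): Z₁ = 100.0 + j182.9 Ω, |Z₁| = 208.4 Ω
Branch 2 (−jX_C): Z₂ = −j498.3 Ω
Parallel: Z = Z₁Z₂/(Z₁+Z₂), |Z| = 313.9 Ω, ∠Z = 43.74°
|Y| = 1/|Z| = 3.186 mS

3.186 mS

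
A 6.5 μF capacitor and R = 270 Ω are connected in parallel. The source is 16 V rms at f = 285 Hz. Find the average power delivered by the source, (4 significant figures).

ω = 2πf = 1791 rad/s
X_C = 1/(ωC) = 85.91 Ω
Parallel: admittances add. Y = 1/R + jωC
Y = (0.003704 + j0.01164) S
|Y| = 0.01221 S → |Z| = 1/|Y| = 81.87 Ω, ∠Z = −∠Y = -72.35°
I = V/|Z| = 195.4 mA
P = VI cos φ = 16 × 0.1954 × cos(-72.35°) = 948.1 mW

948.1 mW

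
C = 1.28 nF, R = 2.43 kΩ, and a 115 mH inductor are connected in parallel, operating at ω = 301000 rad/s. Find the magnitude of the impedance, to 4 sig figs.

X_L = ωL = 34620 Ω
X_C = 1/(ωC) = 2596 Ω
Parallel: admittances add. Y = 1/R + 1/(jωL) + jωC
Y = (0.0004115 + j0.0003564) S
|Y| = 0.0005444 S → |Z| = 1/|Y| = 1837 Ω, ∠Z = −∠Y = -40.89°

1837 Ω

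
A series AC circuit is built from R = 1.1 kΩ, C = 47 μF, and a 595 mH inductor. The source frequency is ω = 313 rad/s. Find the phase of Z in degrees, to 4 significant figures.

X_L = ωL = 186.2 Ω
X_C = 1/(ωC) = 67.98 Ω
Net reactance X = X_L − X_C = 118.3 Ω
Z = 1100 + j118.3 Ω
|Z| = √(1100² + 118.3²) = 1106 Ω
∠Z = arctan(118.3/1100) = 6.136°

6.136°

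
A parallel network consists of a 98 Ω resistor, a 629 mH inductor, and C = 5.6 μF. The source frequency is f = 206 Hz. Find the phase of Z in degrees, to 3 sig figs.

ω = 2πf = 1294 rad/s
X_L = ωL = 814 Ω
X_C = 1/(ωC) = 138 Ω
Parallel: admittances add. Y = 1/R + 1/(jωL) + jωC
Y = (0.0102 + j0.00602) S
|Y| = 0.0118 S → |Z| = 1/|Y| = 84.4 Ω, ∠Z = −∠Y = -30.5°

-30.5°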